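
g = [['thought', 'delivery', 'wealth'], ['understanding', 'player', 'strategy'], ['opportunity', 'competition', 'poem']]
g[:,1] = ['delivery', 'player', 'competition']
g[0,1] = 'delivery'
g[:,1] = ['delivery', 'player', 'competition']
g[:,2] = ['wealth', 'strategy', 'poem']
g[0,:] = ['thought', 'delivery', 'wealth']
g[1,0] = 'understanding'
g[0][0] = 'thought'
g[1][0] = 'understanding'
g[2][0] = 'opportunity'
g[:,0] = ['thought', 'understanding', 'opportunity']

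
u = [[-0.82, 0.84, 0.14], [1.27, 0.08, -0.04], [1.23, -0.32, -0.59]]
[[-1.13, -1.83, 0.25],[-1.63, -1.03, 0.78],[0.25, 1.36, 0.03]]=u @ [[-1.2, -0.73, 0.59], [-2.23, -2.48, 0.74], [-1.72, -2.48, 0.77]]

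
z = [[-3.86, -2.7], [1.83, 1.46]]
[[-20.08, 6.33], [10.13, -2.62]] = z @ [[2.83, -3.13], [3.39, 2.13]]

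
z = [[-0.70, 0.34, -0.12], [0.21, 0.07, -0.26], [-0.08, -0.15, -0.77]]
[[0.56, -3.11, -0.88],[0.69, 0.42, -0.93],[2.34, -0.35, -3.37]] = z@[[-0.35, 3.34, 0.69], [-0.12, -2.10, 0.34], [-2.98, 0.52, 4.24]]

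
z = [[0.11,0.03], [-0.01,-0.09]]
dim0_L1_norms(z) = [0.12, 0.12]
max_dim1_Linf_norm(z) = 0.11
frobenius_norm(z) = 0.15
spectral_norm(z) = 0.12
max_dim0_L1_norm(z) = 0.12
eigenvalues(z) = [0.11, -0.09]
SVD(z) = [[-0.88, 0.48], [0.48, 0.88]] @ diag([0.12285943598620681, 0.07813807643621101]) @ [[-0.82, -0.57], [0.57, -0.82]]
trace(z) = 0.02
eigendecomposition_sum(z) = [[0.11,0.02], [-0.01,-0.00]] + [[0.00,0.01], [-0.00,-0.09]]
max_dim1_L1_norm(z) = 0.14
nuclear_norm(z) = 0.20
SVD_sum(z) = [[0.09, 0.06], [-0.05, -0.03]] + [[0.02, -0.03], [0.04, -0.06]]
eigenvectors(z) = [[1.00, -0.15], [-0.05, 0.99]]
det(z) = -0.01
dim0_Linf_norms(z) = [0.11, 0.09]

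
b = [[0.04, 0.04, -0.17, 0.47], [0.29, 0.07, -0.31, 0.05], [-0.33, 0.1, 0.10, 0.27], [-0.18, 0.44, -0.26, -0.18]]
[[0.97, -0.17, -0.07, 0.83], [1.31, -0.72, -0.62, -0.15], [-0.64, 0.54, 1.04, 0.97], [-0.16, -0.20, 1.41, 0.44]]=b @ [[2.45,-0.7,-2.52,-0.37], [0.13,0.46,2.2,2.22], [-1.70,1.82,0.11,0.96], [1.22,0.31,-0.09,1.96]]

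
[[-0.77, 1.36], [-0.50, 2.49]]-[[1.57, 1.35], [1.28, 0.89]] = [[-2.34, 0.01],[-1.78, 1.60]]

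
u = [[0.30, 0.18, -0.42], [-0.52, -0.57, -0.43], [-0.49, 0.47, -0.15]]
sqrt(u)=[[0.69,0.31,-0.17], [-0.61,0.25,-0.69], [-0.08,0.64,0.53]]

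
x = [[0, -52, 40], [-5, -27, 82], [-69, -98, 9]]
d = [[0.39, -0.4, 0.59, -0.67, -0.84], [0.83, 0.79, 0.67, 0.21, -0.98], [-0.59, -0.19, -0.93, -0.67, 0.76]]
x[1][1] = -27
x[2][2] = 9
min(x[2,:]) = -98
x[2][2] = 9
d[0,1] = -0.4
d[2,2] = -0.932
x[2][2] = 9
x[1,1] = -27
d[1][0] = 0.833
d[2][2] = -0.932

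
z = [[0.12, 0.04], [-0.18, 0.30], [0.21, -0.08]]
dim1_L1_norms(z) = [0.16, 0.48, 0.29]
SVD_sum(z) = [[0.04, -0.04],[-0.23, 0.25],[0.14, -0.15]] + [[0.08, 0.08], [0.05, 0.05], [0.07, 0.07]]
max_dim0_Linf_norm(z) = 0.3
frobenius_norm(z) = 0.43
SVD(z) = [[-0.13, -0.68],[0.85, -0.45],[-0.51, -0.58]] @ diag([0.4006811756622944, 0.16838822841838308]) @ [[-0.69,0.73], [-0.73,-0.69]]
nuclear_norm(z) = 0.57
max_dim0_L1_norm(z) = 0.51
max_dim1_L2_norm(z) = 0.35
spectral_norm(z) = 0.40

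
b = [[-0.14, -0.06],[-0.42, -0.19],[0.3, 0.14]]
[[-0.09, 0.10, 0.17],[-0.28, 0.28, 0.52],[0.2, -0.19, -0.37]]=b @ [[0.59, -1.41, -1.13], [0.18, 1.63, -0.22]]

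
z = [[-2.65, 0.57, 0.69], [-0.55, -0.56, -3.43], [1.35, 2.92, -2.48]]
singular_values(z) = [4.68, 2.94, 2.49]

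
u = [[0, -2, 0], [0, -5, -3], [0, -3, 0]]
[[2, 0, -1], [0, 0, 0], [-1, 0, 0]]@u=[[0, -1, 0], [0, 0, 0], [0, 2, 0]]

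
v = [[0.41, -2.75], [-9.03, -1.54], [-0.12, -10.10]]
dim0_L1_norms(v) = [9.56, 14.39]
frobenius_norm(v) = 13.92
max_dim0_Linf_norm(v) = 10.1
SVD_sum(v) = [[-0.88, -2.24],[-1.73, -4.40],[-3.45, -8.80]] + [[1.29, -0.51],[-7.30, 2.86],[3.33, -1.30]]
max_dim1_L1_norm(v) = 10.57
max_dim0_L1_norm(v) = 14.39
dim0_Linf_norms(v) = [9.03, 10.1]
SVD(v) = [[-0.22, 0.16], [-0.44, -0.9], [-0.87, 0.41]] @ diag([10.836351994498592, 8.731607838841962]) @ [[0.36,0.93], [0.93,-0.36]]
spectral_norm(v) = 10.84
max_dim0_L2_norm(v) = 10.58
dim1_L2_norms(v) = [2.78, 9.16, 10.1]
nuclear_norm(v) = 19.57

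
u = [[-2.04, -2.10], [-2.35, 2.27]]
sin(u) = [[-0.15,-0.03], [-0.04,-0.08]]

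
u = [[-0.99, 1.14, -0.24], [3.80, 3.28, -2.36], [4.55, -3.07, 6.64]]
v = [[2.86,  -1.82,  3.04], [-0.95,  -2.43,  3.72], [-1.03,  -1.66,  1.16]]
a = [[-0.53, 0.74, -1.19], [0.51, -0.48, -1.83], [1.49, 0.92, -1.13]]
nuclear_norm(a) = 5.20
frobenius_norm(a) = 3.23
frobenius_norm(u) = 10.36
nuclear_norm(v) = 9.78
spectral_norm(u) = 8.78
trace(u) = 8.93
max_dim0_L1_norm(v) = 7.92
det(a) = -4.18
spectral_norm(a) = 2.69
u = a @ v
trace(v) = 1.59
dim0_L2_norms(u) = [6.01, 4.63, 7.05]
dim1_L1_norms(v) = [7.72, 7.1, 3.85]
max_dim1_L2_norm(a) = 2.08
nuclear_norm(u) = 15.22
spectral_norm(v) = 6.04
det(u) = -49.01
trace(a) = -2.14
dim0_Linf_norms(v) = [2.86, 2.43, 3.72]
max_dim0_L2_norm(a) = 2.46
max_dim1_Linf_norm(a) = 1.83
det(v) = 11.75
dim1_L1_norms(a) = [2.46, 2.82, 3.54]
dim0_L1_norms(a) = [2.53, 2.14, 4.15]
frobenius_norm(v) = 6.82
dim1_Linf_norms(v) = [3.04, 3.72, 1.66]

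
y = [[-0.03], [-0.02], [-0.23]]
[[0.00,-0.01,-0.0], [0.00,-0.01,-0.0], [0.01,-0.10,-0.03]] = y@[[-0.03, 0.43, 0.13]]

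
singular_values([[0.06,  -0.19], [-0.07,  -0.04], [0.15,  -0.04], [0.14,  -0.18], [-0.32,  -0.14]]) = [0.39, 0.3]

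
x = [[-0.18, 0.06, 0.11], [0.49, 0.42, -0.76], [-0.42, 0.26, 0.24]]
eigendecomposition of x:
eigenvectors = [[(-0.66+0j), (-0.03+0.15j), (-0.03-0.15j)], [(-0.37+0j), (-0.82+0j), -0.82-0.00j], [(-0.65+0j), (-0.19+0.52j), (-0.19-0.52j)]]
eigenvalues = [(-0.04+0j), (0.26+0.39j), (0.26-0.39j)]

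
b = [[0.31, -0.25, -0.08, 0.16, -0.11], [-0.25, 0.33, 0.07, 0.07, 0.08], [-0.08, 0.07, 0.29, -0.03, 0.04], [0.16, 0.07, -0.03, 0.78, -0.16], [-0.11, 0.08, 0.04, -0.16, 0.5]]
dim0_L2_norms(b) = [0.45, 0.43, 0.31, 0.82, 0.54]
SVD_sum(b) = [[0.12, -0.04, -0.04, 0.27, -0.14], [-0.04, 0.01, 0.01, -0.09, 0.05], [-0.04, 0.01, 0.01, -0.09, 0.05], [0.27, -0.09, -0.09, 0.61, -0.32], [-0.14, 0.05, 0.05, -0.32, 0.17]] + [[0.12, -0.18, -0.07, -0.13, -0.08],[-0.18, 0.26, 0.1, 0.19, 0.12],[-0.07, 0.10, 0.04, 0.07, 0.04],[-0.13, 0.19, 0.07, 0.14, 0.09],[-0.08, 0.12, 0.04, 0.09, 0.05]] + [[0.04, -0.03, -0.02, 0.03, 0.11],[-0.03, 0.02, 0.02, -0.02, -0.08],[-0.02, 0.02, 0.01, -0.02, -0.06],[0.03, -0.02, -0.02, 0.02, 0.08],[0.11, -0.08, -0.06, 0.08, 0.28]] + [[0.01, -0.01, 0.05, 0.0, 0.00], [-0.01, 0.02, -0.06, -0.00, -0.00], [0.05, -0.06, 0.23, 0.01, 0.01], [0.00, -0.00, 0.01, 0.0, 0.00], [0.0, -0.0, 0.01, 0.0, 0.00]] + [[0.02, 0.02, 0.0, -0.01, -0.00], [0.02, 0.01, 0.0, -0.00, -0.0], [0.0, 0.00, 0.0, -0.00, -0.00], [-0.01, -0.0, -0.0, 0.00, 0.00], [-0.0, -0.0, -0.00, 0.0, 0.00]]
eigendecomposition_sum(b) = [[0.12, -0.04, -0.04, 0.27, -0.14], [-0.04, 0.01, 0.01, -0.09, 0.05], [-0.04, 0.01, 0.01, -0.09, 0.05], [0.27, -0.09, -0.09, 0.61, -0.32], [-0.14, 0.05, 0.05, -0.32, 0.17]] + [[0.02, 0.02, 0.0, -0.01, -0.00], [0.02, 0.01, 0.00, -0.00, -0.0], [0.0, 0.00, 0.0, -0.00, -0.00], [-0.01, -0.0, -0.0, 0.0, 0.0], [-0.00, -0.0, -0.0, 0.0, 0.0]] + [[0.12,-0.18,-0.07,-0.13,-0.08], [-0.18,0.26,0.1,0.19,0.12], [-0.07,0.1,0.04,0.07,0.04], [-0.13,0.19,0.07,0.14,0.09], [-0.08,0.12,0.04,0.09,0.05]] + [[0.04, -0.03, -0.02, 0.03, 0.11], [-0.03, 0.02, 0.02, -0.02, -0.08], [-0.02, 0.02, 0.01, -0.02, -0.06], [0.03, -0.02, -0.02, 0.02, 0.08], [0.11, -0.08, -0.06, 0.08, 0.28]] + [[0.01, -0.01, 0.05, 0.00, 0.0], [-0.01, 0.02, -0.06, -0.0, -0.00], [0.05, -0.06, 0.23, 0.01, 0.01], [0.0, -0.0, 0.01, 0.0, 0.0], [0.00, -0.00, 0.01, 0.00, 0.00]]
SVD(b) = [[-0.35, 0.45, -0.33, 0.21, 0.72], [0.12, -0.65, 0.25, -0.25, 0.66], [0.12, -0.24, 0.20, 0.94, 0.02], [-0.81, -0.48, -0.24, 0.04, -0.22], [0.43, -0.29, -0.85, 0.05, -0.02]] @ diag([0.9279002612416041, 0.61536167235, 0.37942862036679154, 0.25408950138468694, 0.033219944656917556]) @ [[-0.35, 0.12, 0.12, -0.81, 0.43], [0.45, -0.65, -0.24, -0.48, -0.29], [-0.33, 0.25, 0.20, -0.24, -0.85], [0.21, -0.25, 0.94, 0.04, 0.05], [0.72, 0.66, 0.02, -0.22, -0.02]]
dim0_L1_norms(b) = [0.91, 0.8, 0.51, 1.2, 0.89]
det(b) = 0.00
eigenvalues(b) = [0.93, 0.03, 0.62, 0.38, 0.25]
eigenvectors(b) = [[-0.35, 0.72, 0.45, 0.33, -0.21], [0.12, 0.66, -0.65, -0.25, 0.25], [0.12, 0.02, -0.24, -0.20, -0.94], [-0.81, -0.22, -0.48, 0.24, -0.04], [0.43, -0.02, -0.29, 0.85, -0.05]]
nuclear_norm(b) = 2.21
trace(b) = 2.21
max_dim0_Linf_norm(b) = 0.78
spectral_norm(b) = 0.93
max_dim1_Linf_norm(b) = 0.78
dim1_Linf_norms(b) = [0.31, 0.33, 0.29, 0.78, 0.5]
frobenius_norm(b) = 1.20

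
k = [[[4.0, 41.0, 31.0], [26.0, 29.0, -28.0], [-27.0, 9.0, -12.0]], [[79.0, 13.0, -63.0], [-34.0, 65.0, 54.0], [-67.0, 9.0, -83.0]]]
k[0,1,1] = 29.0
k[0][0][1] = 41.0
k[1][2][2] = -83.0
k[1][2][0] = -67.0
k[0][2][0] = -27.0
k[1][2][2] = -83.0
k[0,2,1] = 9.0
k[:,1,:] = [[26.0, 29.0, -28.0], [-34.0, 65.0, 54.0]]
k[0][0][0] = 4.0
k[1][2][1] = 9.0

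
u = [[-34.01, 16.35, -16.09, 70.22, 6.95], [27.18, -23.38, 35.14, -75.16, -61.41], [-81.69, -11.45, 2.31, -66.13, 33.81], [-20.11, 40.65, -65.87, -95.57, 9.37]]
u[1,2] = 35.14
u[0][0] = -34.01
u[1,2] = 35.14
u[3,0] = -20.11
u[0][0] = -34.01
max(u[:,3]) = 70.22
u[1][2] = 35.14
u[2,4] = 33.81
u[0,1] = 16.35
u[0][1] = 16.35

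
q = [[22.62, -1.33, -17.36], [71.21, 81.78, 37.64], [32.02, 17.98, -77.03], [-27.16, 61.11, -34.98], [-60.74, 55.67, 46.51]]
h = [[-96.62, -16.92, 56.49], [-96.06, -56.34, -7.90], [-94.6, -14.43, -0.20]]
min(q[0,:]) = -17.36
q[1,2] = 37.64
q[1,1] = 81.78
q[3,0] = -27.16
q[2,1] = 17.98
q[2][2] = -77.03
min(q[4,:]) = -60.74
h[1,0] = -96.06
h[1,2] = -7.9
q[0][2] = -17.36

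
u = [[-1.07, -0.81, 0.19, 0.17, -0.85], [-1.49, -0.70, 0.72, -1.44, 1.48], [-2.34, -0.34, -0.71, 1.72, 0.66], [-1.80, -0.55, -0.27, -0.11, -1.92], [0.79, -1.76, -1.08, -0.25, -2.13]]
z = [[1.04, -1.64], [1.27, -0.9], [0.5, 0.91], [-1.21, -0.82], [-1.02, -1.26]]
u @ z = [[-1.39,3.59],[-1.85,3.04],[-5.97,1.26],[-0.61,5.71],[0.52,2.19]]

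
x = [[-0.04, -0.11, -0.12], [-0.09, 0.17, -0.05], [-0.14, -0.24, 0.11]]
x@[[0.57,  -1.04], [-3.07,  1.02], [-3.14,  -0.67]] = [[0.69,0.01],[-0.42,0.30],[0.31,-0.17]]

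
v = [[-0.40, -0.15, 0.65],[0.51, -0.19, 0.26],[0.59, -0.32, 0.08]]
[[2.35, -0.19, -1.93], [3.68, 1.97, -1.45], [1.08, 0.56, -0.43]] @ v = [[-2.18, 0.3, 1.32], [-1.32, -0.46, 2.79], [-0.40, -0.13, 0.81]]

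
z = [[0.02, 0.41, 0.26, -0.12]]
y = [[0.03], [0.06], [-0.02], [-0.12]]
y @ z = [[0.00, 0.01, 0.01, -0.00], [0.0, 0.02, 0.02, -0.01], [-0.0, -0.01, -0.01, 0.0], [-0.00, -0.05, -0.03, 0.01]]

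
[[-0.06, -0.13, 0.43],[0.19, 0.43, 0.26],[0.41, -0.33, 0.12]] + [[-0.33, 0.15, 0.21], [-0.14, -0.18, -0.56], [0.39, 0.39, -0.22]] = [[-0.39, 0.02, 0.64], [0.05, 0.25, -0.30], [0.80, 0.06, -0.1]]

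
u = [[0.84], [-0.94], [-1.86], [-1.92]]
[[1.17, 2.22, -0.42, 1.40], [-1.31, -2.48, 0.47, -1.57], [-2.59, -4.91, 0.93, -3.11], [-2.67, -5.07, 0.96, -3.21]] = u@[[1.39, 2.64, -0.50, 1.67]]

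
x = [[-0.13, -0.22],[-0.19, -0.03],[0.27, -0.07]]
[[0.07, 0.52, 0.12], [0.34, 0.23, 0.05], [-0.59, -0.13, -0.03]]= x @ [[-1.95, -0.94, -0.22], [0.85, -1.83, -0.42]]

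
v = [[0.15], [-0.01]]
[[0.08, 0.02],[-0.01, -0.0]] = v@[[0.54, 0.14]]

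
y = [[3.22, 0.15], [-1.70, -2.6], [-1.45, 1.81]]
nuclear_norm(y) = 7.06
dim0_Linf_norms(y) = [3.22, 2.6]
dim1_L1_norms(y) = [3.37, 4.3, 3.26]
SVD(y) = [[-0.76, -0.32], [0.62, -0.61], [0.18, 0.73]] @ diag([4.025603599402218, 3.035459711556045]) @ [[-0.94, -0.35], [-0.35, 0.94]]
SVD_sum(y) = [[2.88, 1.07], [-2.34, -0.87], [-0.68, -0.25]] + [[0.34,-0.92], [0.64,-1.73], [-0.77,2.06]]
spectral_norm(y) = 4.03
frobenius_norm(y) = 5.04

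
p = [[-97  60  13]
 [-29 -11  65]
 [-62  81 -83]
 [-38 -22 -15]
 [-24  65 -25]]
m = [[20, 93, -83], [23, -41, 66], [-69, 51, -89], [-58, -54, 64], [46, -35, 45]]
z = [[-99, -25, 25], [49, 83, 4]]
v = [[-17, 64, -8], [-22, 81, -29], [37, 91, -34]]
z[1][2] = 4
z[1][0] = 49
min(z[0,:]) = -99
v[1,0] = -22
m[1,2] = 66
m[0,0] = 20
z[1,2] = 4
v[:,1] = [64, 81, 91]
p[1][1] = -11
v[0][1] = 64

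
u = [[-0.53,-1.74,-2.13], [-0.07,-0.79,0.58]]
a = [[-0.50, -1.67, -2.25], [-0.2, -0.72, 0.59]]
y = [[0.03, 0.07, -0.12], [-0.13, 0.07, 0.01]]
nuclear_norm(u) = 3.78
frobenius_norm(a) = 3.00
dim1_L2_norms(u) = [2.8, 0.98]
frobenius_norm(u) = 2.97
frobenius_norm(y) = 0.21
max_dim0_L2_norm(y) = 0.13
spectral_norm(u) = 2.80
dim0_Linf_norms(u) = [0.53, 1.74, 2.13]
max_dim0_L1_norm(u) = 2.71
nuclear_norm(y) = 0.29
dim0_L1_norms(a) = [0.7, 2.39, 2.84]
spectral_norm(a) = 2.85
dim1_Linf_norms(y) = [0.12, 0.13]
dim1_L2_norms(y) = [0.14, 0.15]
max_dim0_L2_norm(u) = 2.21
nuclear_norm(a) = 3.80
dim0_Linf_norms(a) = [0.5, 1.67, 2.25]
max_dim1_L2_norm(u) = 2.8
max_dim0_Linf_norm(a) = 2.25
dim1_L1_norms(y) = [0.22, 0.21]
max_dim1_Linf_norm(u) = 2.13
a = y + u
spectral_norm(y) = 0.15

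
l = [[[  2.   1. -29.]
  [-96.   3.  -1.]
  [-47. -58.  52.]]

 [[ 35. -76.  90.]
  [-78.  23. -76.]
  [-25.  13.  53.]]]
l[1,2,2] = 53.0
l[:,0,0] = [2.0, 35.0]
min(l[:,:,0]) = -96.0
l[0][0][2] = -29.0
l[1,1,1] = 23.0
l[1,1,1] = 23.0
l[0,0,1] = 1.0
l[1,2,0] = -25.0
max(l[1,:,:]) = 90.0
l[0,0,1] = 1.0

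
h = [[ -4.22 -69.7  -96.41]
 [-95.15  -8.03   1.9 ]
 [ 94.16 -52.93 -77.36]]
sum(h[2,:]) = -36.13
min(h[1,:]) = -95.15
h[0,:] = [-4.22, -69.7, -96.41]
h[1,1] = -8.03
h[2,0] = 94.16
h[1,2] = 1.9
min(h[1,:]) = -95.15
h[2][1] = -52.93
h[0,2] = -96.41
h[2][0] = 94.16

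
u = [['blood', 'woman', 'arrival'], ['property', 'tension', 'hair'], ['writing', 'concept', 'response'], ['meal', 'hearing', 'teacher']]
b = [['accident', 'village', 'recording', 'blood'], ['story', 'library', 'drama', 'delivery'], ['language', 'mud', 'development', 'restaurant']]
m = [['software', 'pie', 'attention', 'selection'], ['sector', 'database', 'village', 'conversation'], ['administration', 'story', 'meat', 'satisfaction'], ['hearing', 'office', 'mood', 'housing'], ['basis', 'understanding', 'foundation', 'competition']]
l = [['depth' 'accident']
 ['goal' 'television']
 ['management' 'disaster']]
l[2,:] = ['management', 'disaster']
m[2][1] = 'story'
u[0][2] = 'arrival'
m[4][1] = 'understanding'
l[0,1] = 'accident'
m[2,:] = ['administration', 'story', 'meat', 'satisfaction']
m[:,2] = ['attention', 'village', 'meat', 'mood', 'foundation']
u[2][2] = 'response'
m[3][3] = 'housing'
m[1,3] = 'conversation'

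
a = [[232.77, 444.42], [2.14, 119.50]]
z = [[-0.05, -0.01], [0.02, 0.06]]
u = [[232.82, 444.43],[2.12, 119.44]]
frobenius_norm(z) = 0.08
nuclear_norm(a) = 565.43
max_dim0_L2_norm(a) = 460.21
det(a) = 26864.96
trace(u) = 352.26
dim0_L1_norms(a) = [234.91, 563.92]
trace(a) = 352.27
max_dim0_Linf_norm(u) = 444.43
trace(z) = 0.01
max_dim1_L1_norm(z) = 0.08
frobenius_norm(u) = 515.75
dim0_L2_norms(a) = [232.78, 460.21]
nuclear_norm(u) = 565.44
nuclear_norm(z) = 0.11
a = z + u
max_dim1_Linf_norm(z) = 0.06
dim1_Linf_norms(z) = [0.05, 0.06]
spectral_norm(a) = 513.06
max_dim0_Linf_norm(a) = 444.42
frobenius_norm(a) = 515.73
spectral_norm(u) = 513.08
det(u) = 26865.83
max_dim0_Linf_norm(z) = 0.06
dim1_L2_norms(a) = [501.69, 119.52]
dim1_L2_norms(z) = [0.05, 0.06]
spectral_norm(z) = 0.07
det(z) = -0.00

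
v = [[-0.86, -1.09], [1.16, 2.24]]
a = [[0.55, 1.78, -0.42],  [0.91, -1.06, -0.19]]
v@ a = [[-1.46, -0.38, 0.57], [2.68, -0.31, -0.91]]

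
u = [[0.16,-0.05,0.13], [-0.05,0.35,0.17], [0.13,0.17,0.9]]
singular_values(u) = [0.96, 0.34, 0.11]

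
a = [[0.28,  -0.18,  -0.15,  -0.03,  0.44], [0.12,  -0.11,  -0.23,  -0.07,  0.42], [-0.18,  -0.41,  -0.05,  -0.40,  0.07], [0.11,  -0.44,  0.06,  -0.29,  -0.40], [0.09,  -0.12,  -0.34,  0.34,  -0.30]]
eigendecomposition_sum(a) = [[(0.94+0j),-0.59+0.00j,-0.13+0.00j,(0.2-0j),(0.14+0j)], [1.03+0.00j,(-0.64+0j),-0.14+0.00j,(0.22-0j),0.15+0.00j], [(-0.92-0j),0.57-0.00j,(0.13-0j),(-0.2+0j),-0.13-0.00j], [(-0.75-0j),0.47-0.00j,(0.1-0j),-0.16+0.00j,(-0.11-0j)], [0.03+0.00j,-0.02+0.00j,-0.00+0.00j,(0.01-0j),0j]] + [[-0.56-0.00j,0.45-0.00j,-0.01-0.00j,(-0.06+0j),(-0.06-0j)], [-0.82-0.00j,(0.66-0j),(-0.02-0j),(-0.09+0j),-0.09-0.00j], [0.71+0.00j,-0.58+0.00j,0.02+0.00j,0.08-0.00j,0.08+0.00j], [(0.65+0j),-0.53+0.00j,(0.01+0j),(0.07-0j),0.07+0.00j], [(0.05+0j),-0.04+0.00j,0.00+0.00j,0.01-0.00j,(0.01+0j)]] + [[-0.05+0.04j, (-0-0.04j), 0.00+0.14j, -0.06-0.16j, (0.18+0.04j)], [-0.06+0.04j, 0.01-0.04j, (-0.02+0.14j), (-0.04-0.17j), 0.17+0.06j], [-0.03-0.00j, 0.01-0.01j, -0.04+0.04j, 0.03-0.07j, (0.04+0.07j)], [(0.07-0.04j), -0.01+0.04j, (0.02-0.16j), (0.05+0.19j), -0.20-0.07j], [-0.01-0.09j, (0.04+0.03j), -0.15-0.09j, 0.22+0.04j, -0.16+0.17j]] + [[-0.05-0.04j, -0.00+0.04j, -0.14j, (-0.06+0.16j), (0.18-0.04j)], [(-0.06-0.04j), 0.01+0.04j, -0.02-0.14j, (-0.04+0.17j), 0.17-0.06j], [(-0.03+0j), (0.01+0.01j), (-0.04-0.04j), (0.03+0.07j), 0.04-0.07j], [0.07+0.04j, -0.01-0.04j, (0.02+0.16j), (0.05-0.19j), -0.20+0.07j], [-0.01+0.09j, (0.04-0.03j), -0.15+0.09j, 0.22-0.04j, -0.16-0.17j]] + [[0.01+0.00j, -0.05-0.00j, (-0.01+0j), (-0.04+0j), 0.00-0.00j],[(0.03+0j), (-0.14-0j), (-0.03+0j), -0.12+0.00j, 0.01-0.00j],[(0.08+0j), -0.43-0.00j, (-0.11+0j), (-0.35+0j), 0.04-0.00j],[(0.07+0j), -0.37-0.00j, -0.09+0.00j, (-0.3+0j), (0.04-0j)],[(0.03+0j), -0.14-0.00j, -0.04+0.00j, -0.12+0.00j, 0.01-0.00j]]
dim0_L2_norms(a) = [0.38, 0.65, 0.44, 0.6, 0.79]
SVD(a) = [[0.48,  -0.42,  -0.34,  -0.44,  0.53], [0.46,  -0.38,  -0.24,  0.16,  -0.75], [-0.23,  -0.67,  0.13,  0.63,  0.29], [-0.68,  -0.40,  -0.2,  -0.51,  -0.26], [-0.19,  0.26,  -0.88,  0.34,  0.10]] @ diag([0.8174830149092729, 0.810280049585548, 0.5859094837790106, 0.28716515516333885, 0.053981589975805495]) @ [[0.17,0.34,-0.17,0.22,0.88], [-0.08,0.66,0.09,0.63,-0.38], [-0.42,0.39,0.66,-0.45,0.17], [-0.85,-0.04,-0.51,0.05,0.07], [-0.23,-0.54,0.51,0.59,0.21]]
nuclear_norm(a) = 2.55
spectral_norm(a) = 0.82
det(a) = -0.01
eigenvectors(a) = [[(-0.51+0j), (0.4+0j), -0.23-0.38j, (-0.23+0.38j), (0.08+0j)], [(-0.56+0j), (0.59+0j), -0.18-0.40j, -0.18+0.40j, (0.23+0j)], [(0.5+0j), (-0.52+0j), 0.05-0.19j, (0.05+0.19j), 0.71+0.00j], [0.41+0.00j, (-0.47+0j), 0.21+0.46j, (0.21-0.46j), 0.61+0.00j], [-0.02+0.00j, (-0.04+0j), (0.57+0j), (0.57-0j), (0.24+0j)]]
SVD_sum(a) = [[0.07, 0.13, -0.07, 0.09, 0.35],  [0.06, 0.13, -0.07, 0.08, 0.33],  [-0.03, -0.06, 0.03, -0.04, -0.17],  [-0.09, -0.19, 0.1, -0.12, -0.49],  [-0.03, -0.05, 0.03, -0.03, -0.14]] + [[0.03, -0.23, -0.03, -0.22, 0.13], [0.02, -0.20, -0.03, -0.19, 0.12], [0.04, -0.36, -0.05, -0.34, 0.21], [0.03, -0.22, -0.03, -0.21, 0.12], [-0.02, 0.14, 0.02, 0.14, -0.08]] + [[0.08, -0.08, -0.13, 0.09, -0.03], [0.06, -0.06, -0.09, 0.06, -0.02], [-0.03, 0.03, 0.05, -0.03, 0.01], [0.05, -0.05, -0.08, 0.05, -0.02], [0.22, -0.20, -0.34, 0.23, -0.09]] + [[0.11, 0.01, 0.06, -0.01, -0.01], [-0.04, -0.00, -0.02, 0.0, 0.0], [-0.16, -0.01, -0.09, 0.01, 0.01], [0.13, 0.01, 0.08, -0.01, -0.01], [-0.08, -0.00, -0.05, 0.00, 0.01]] + [[-0.01, -0.02, 0.01, 0.02, 0.01], [0.01, 0.02, -0.02, -0.02, -0.01], [-0.00, -0.01, 0.01, 0.01, 0.0], [0.0, 0.01, -0.01, -0.01, -0.00], [-0.00, -0.0, 0.0, 0.0, 0.00]]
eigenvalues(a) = [(0.27+0j), (0.2+0j), (-0.2+0.41j), (-0.2-0.41j), (-0.53+0j)]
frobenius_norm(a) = 1.32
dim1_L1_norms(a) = [1.08, 0.95, 1.11, 1.3, 1.19]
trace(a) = -0.47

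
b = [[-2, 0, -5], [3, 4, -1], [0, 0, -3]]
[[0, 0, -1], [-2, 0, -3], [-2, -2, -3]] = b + [[2, 0, 4], [-5, -4, -2], [-2, -2, 0]]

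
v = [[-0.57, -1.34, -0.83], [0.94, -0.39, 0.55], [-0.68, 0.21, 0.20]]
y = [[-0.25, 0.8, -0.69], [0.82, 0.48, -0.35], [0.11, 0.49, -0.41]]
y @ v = [[1.36, -0.12, 0.51], [0.22, -1.36, -0.49], [0.68, -0.42, 0.10]]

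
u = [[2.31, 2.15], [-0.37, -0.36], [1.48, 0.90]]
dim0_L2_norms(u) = [2.77, 2.36]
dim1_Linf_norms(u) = [2.31, 0.37, 1.48]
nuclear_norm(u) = 3.93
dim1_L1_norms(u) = [4.46, 0.73, 2.38]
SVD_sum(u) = [[2.40, 2.04], [-0.39, -0.33], [1.30, 1.11]] + [[-0.09, 0.11], [0.02, -0.03], [0.18, -0.21]]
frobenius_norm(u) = 3.64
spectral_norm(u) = 3.62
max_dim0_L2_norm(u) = 2.77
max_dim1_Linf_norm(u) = 2.31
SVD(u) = [[-0.87, 0.46], [0.14, -0.11], [-0.47, -0.88]] @ diag([3.623492716110543, 0.309516617153006]) @ [[-0.76, -0.65], [-0.65, 0.76]]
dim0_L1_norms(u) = [4.16, 3.41]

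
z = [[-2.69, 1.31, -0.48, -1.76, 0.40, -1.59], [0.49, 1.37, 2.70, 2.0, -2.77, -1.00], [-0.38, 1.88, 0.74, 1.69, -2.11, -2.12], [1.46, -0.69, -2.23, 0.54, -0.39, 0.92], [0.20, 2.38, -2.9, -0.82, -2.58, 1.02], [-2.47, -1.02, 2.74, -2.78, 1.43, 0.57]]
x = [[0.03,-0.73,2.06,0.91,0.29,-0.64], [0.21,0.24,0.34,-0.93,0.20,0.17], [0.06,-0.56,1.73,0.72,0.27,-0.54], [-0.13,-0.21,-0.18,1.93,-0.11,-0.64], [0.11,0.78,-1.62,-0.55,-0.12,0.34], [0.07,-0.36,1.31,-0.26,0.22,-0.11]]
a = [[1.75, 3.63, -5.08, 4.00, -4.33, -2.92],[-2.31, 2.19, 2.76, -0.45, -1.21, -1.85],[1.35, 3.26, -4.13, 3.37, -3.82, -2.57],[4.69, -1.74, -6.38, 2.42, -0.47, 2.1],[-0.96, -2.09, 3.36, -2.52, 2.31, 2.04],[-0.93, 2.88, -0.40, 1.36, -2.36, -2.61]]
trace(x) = 3.70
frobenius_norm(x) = 4.62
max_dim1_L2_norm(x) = 2.47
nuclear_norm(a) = 24.69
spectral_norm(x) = 3.98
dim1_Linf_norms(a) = [5.08, 2.76, 4.13, 6.38, 3.36, 2.88]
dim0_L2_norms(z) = [3.99, 3.78, 5.38, 4.32, 4.6, 3.2]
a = x @ z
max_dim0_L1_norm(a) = 22.11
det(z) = -12.23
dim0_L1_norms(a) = [11.99, 15.79, 22.11, 14.12, 14.5, 14.09]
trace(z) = -2.05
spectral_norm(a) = 14.66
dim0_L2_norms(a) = [5.83, 6.66, 10.13, 6.45, 6.78, 5.83]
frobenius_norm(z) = 10.45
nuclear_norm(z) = 20.47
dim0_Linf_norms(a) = [4.69, 3.63, 6.38, 4.0, 4.33, 2.92]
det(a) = 0.00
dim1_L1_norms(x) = [4.66, 2.09, 3.88, 3.2, 3.52, 2.33]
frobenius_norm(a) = 17.39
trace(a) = 1.93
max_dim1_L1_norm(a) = 21.71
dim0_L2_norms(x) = [0.29, 1.3, 3.42, 2.51, 0.52, 1.13]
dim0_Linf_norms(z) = [2.69, 2.38, 2.9, 2.78, 2.77, 2.12]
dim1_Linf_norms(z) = [2.69, 2.77, 2.12, 2.23, 2.9, 2.78]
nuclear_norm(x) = 6.70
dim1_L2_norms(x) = [2.47, 1.07, 2.05, 2.06, 1.92, 1.41]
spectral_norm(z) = 6.79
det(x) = 0.00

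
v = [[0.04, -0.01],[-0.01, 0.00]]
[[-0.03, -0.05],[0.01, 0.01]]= v @ [[-0.64, -0.96], [0.62, 0.94]]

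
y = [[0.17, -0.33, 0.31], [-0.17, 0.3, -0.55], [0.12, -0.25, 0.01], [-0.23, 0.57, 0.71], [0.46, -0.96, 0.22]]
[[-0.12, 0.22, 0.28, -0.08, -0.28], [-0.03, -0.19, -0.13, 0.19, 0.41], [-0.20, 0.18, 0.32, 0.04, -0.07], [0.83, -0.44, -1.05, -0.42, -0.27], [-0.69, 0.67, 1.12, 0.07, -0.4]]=y @ [[-0.56, 0.60, 0.90, 0.57, 0.31],[0.57, -0.43, -0.85, 0.09, 0.42],[0.53, -0.08, -0.50, -0.48, -0.62]]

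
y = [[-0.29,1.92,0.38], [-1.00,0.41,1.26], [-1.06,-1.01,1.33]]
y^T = [[-0.29,  -1.00,  -1.06], [1.92,  0.41,  -1.01], [0.38,  1.26,  1.33]]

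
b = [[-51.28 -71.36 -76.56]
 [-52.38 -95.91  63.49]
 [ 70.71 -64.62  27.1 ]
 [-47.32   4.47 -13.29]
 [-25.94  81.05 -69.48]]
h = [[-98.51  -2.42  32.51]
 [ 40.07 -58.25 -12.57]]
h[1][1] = -58.25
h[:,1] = [-2.42, -58.25]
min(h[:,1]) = -58.25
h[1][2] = -12.57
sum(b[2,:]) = 33.18999999999999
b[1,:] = [-52.38, -95.91, 63.49]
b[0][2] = -76.56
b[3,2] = -13.29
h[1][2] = -12.57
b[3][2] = -13.29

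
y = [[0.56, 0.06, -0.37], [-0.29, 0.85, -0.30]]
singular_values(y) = [0.95, 0.67]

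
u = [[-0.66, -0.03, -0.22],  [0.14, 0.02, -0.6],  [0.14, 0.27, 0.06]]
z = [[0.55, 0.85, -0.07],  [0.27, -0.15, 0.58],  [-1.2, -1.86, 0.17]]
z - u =[[1.21, 0.88, 0.15], [0.13, -0.17, 1.18], [-1.34, -2.13, 0.11]]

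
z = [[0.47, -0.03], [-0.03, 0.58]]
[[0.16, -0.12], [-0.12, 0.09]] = z @ [[0.33, -0.25], [-0.19, 0.14]]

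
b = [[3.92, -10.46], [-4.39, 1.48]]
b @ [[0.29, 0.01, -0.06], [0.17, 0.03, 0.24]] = [[-0.64, -0.27, -2.75], [-1.02, 0.00, 0.62]]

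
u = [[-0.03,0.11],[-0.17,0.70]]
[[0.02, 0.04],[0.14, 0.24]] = u@[[0.13,  0.23],[0.23,  0.40]]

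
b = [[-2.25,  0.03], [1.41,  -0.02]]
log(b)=[[0.76+3.14j, -0.10+0.00j], [(-4.7+0j), (-6.67+3.14j)]]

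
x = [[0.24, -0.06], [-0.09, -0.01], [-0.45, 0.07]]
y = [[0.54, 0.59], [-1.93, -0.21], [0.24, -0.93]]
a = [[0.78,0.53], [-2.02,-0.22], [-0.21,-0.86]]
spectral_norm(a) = 2.24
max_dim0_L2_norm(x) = 0.52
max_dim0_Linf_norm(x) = 0.45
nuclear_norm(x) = 0.56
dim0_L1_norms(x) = [0.78, 0.14]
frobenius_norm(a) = 2.41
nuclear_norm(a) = 3.13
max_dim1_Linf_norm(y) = 1.93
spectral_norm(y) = 2.04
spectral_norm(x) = 0.53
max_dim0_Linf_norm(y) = 1.93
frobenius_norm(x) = 0.53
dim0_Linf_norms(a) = [2.02, 0.86]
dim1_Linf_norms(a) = [0.78, 2.02, 0.86]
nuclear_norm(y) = 3.12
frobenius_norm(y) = 2.31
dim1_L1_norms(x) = [0.3, 0.1, 0.52]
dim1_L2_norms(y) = [0.8, 1.94, 0.96]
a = y + x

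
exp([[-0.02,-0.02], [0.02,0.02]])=[[0.98, -0.02], [0.02, 1.02]]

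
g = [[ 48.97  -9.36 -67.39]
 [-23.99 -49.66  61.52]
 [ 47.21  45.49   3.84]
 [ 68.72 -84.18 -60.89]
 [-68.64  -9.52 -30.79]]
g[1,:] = [-23.99, -49.66, 61.52]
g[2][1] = 45.49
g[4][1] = -9.52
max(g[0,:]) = 48.97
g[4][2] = -30.79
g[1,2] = 61.52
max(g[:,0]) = 68.72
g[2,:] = [47.21, 45.49, 3.84]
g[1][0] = -23.99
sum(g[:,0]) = 72.27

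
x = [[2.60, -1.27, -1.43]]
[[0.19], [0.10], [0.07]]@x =[[0.49, -0.24, -0.27], [0.26, -0.13, -0.14], [0.18, -0.09, -0.1]]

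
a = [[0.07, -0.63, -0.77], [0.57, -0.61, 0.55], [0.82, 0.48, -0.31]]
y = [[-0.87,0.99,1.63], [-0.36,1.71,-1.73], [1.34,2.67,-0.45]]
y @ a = [[1.84, 0.73, 0.71], [-0.47, -1.65, 1.75], [1.25, -2.69, 0.58]]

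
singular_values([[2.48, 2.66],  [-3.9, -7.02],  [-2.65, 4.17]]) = [9.13, 4.34]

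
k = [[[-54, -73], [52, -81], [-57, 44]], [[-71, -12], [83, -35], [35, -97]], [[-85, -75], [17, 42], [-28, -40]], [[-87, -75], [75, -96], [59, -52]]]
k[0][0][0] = -54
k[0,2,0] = -57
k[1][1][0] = 83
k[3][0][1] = -75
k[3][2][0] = 59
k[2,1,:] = [17, 42]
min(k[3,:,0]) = -87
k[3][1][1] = -96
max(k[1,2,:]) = 35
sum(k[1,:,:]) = -97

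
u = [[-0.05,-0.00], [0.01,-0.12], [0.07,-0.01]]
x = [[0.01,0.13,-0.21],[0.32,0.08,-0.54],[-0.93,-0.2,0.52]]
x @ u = [[-0.01, -0.01],[-0.05, -0.0],[0.08, 0.02]]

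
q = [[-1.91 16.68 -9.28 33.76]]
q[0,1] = 16.68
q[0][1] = 16.68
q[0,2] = -9.28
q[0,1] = 16.68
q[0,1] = 16.68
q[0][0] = -1.91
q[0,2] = -9.28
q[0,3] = 33.76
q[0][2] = -9.28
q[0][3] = 33.76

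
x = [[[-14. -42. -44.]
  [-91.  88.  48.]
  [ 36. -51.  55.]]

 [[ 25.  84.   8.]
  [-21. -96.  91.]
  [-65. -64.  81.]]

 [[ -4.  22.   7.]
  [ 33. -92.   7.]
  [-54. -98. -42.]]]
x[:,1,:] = [[-91.0, 88.0, 48.0], [-21.0, -96.0, 91.0], [33.0, -92.0, 7.0]]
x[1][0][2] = 8.0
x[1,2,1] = -64.0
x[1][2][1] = -64.0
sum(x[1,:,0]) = -61.0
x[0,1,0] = -91.0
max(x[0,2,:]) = 55.0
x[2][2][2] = -42.0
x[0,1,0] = -91.0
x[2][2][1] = -98.0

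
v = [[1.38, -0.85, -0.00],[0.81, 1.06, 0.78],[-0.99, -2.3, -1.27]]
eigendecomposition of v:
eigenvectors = [[0.55+0.00j, -0.19-0.23j, -0.19+0.23j], [0.41+0.00j, -0.45-0.15j, -0.45+0.15j], [-0.73+0.00j, (0.83+0j), (0.83-0j)]]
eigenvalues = [(0.75+0j), (0.21+0.7j), (0.21-0.7j)]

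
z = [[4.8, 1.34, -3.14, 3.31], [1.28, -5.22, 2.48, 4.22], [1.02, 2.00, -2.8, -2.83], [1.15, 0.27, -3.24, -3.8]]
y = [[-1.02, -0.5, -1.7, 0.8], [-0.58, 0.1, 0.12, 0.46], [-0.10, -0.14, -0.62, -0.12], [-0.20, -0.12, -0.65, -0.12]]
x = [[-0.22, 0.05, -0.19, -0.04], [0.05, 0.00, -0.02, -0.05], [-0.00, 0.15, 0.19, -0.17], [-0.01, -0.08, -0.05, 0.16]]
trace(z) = -7.02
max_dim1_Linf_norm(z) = 5.22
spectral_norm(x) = 0.36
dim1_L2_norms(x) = [0.3, 0.07, 0.3, 0.19]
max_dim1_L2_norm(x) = 0.3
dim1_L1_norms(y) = [4.02, 1.26, 0.98, 1.09]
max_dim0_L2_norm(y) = 1.93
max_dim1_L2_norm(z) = 7.27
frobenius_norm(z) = 12.07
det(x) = -0.00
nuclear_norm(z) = 19.77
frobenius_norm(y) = 2.51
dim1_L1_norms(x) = [0.5, 0.12, 0.51, 0.3]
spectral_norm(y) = 2.35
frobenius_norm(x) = 0.46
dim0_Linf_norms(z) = [4.8, 5.22, 3.24, 4.22]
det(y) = -0.00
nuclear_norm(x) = 0.74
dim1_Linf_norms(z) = [4.8, 5.22, 2.83, 3.8]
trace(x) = 0.13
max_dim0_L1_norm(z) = 14.16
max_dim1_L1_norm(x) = 0.51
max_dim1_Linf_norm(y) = 1.7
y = z @ x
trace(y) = -1.66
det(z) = 31.29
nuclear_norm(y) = 3.43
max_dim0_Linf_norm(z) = 5.22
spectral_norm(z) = 9.27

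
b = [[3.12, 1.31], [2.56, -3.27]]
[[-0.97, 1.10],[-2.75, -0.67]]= b @[[-0.50,0.20], [0.45,0.36]]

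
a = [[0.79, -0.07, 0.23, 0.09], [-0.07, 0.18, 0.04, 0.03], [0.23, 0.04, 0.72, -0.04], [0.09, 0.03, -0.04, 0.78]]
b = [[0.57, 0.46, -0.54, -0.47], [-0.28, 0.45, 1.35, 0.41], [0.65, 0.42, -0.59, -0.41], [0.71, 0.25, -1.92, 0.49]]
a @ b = [[0.68, 0.45, -0.83, -0.45], [-0.04, 0.07, 0.20, 0.10], [0.56, 0.42, -0.42, -0.41], [0.57, 0.23, -1.48, 0.37]]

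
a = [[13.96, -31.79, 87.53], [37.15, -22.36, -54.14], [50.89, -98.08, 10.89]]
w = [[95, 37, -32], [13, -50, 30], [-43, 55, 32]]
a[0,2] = 87.53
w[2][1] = 55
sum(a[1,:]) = -39.35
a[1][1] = -22.36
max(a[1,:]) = 37.15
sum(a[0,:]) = 69.7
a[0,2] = 87.53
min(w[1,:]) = -50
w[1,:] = [13, -50, 30]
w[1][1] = -50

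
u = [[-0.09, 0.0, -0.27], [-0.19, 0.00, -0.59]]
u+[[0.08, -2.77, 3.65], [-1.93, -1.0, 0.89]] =[[-0.01, -2.77, 3.38], [-2.12, -1.00, 0.3]]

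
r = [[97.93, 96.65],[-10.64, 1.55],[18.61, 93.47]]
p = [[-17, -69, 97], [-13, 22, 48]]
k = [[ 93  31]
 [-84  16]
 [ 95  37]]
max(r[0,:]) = 97.93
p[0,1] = -69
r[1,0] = -10.64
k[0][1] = 31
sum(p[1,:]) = 57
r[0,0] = 97.93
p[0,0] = -17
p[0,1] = -69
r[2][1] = 93.47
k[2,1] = 37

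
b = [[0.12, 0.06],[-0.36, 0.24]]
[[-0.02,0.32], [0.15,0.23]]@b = [[-0.12, 0.08], [-0.06, 0.06]]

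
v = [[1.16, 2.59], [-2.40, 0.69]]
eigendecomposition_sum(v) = [[0.58+1.20j, 1.30-0.48j], [(-1.2+0.45j), 0.34+1.28j]] + [[(0.58-1.2j),1.30+0.48j], [-1.20-0.45j,0.34-1.28j]]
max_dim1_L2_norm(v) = 2.84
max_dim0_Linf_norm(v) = 2.59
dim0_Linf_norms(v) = [2.4, 2.59]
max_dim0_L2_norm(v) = 2.68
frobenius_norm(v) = 3.78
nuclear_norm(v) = 5.32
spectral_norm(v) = 2.91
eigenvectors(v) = [[(0.72+0j),(0.72-0j)], [-0.07+0.69j,(-0.07-0.69j)]]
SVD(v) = [[-0.91, 0.40], [0.4, 0.91]] @ diag([2.914424915919013, 2.40747324169355]) @ [[-0.7, -0.72], [-0.72, 0.7]]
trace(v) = 1.85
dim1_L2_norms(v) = [2.84, 2.5]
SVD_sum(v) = [[1.86, 1.91], [-0.82, -0.84]] + [[-0.7, 0.68], [-1.58, 1.53]]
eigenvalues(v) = [(0.92+2.48j), (0.92-2.48j)]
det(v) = 7.02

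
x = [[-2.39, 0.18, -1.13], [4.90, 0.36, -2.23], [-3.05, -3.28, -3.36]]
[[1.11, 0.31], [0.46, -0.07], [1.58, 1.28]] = x @ [[-0.18, -0.07], [0.26, -0.17], [-0.56, -0.15]]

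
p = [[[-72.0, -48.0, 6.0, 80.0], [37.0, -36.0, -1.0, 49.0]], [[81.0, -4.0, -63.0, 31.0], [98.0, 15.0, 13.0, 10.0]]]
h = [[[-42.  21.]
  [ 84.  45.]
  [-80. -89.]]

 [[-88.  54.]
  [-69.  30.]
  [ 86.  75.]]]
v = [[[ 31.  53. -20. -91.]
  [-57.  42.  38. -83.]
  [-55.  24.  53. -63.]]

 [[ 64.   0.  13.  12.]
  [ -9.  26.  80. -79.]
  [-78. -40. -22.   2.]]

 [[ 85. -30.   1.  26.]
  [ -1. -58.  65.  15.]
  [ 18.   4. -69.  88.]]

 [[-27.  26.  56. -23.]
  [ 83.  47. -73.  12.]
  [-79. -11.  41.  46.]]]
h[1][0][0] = -88.0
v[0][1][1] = 42.0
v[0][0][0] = 31.0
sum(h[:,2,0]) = 6.0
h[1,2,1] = 75.0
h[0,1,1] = 45.0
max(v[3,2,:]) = 46.0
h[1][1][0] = -69.0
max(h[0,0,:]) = 21.0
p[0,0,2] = 6.0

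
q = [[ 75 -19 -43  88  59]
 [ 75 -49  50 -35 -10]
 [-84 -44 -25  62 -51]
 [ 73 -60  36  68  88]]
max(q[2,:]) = 62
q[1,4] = -10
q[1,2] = 50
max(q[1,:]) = 75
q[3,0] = 73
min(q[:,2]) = -43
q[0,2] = -43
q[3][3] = 68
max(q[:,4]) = 88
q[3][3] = 68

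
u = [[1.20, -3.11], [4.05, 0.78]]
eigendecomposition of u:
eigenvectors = [[0.04+0.66j, 0.04-0.66j], [(0.75+0j), 0.75-0.00j]]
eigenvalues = [(0.99+3.54j), (0.99-3.54j)]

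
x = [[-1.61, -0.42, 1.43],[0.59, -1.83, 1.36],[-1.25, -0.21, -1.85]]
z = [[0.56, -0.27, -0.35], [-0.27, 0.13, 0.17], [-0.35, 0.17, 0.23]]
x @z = [[-1.29, 0.62, 0.82], [0.35, -0.17, -0.20], [0.00, -0.0, -0.02]]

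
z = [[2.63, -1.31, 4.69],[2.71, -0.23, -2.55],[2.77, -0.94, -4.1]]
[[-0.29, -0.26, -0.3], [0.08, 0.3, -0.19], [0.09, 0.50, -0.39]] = z @[[-0.00,0.02,-0.03], [0.08,-0.08,0.24], [-0.04,-0.09,0.02]]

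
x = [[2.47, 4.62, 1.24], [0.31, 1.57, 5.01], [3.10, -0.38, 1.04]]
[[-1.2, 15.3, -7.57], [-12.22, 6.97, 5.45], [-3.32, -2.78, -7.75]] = x@[[-0.14, -0.57, -3.02], [0.51, 3.53, -0.4], [-2.59, 0.32, 1.40]]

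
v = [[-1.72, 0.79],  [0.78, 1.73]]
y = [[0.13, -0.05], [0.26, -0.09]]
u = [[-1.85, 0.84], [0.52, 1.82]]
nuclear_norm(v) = 3.79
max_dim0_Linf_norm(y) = 0.26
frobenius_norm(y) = 0.31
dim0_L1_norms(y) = [0.39, 0.14]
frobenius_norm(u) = 2.78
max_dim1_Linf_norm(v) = 1.73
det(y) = 0.00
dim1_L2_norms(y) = [0.14, 0.28]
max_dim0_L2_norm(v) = 1.9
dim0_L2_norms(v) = [1.89, 1.9]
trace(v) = 0.01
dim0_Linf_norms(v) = [1.72, 1.73]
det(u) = -3.80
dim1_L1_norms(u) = [2.69, 2.34]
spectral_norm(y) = 0.31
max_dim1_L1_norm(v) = 2.51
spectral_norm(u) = 2.12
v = u + y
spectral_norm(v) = 1.90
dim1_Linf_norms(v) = [1.72, 1.73]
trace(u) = -0.03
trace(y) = 0.04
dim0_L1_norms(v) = [2.5, 2.52]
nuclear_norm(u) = 3.91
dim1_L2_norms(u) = [2.03, 1.89]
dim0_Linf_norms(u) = [1.85, 1.82]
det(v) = -3.59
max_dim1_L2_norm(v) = 1.9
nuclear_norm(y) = 0.31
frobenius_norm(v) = 2.68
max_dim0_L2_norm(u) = 2.0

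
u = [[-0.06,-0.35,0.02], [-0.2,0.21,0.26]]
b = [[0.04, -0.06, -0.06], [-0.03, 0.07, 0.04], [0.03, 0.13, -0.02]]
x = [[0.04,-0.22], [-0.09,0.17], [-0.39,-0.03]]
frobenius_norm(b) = 0.19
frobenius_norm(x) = 0.49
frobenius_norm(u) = 0.53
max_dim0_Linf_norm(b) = 0.13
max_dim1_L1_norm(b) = 0.18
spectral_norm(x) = 0.40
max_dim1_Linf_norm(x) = 0.39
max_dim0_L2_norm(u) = 0.41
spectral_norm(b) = 0.16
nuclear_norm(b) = 0.26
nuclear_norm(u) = 0.73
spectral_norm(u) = 0.44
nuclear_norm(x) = 0.68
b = x @ u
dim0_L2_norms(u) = [0.21, 0.41, 0.26]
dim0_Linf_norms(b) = [0.04, 0.13, 0.06]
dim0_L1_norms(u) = [0.26, 0.56, 0.28]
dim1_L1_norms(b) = [0.16, 0.14, 0.18]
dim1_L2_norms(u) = [0.36, 0.39]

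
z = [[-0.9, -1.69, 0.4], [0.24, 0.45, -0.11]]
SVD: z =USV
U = [[-0.97,0.26], [0.26,0.97]]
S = [2.02, 0.0]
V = [[0.46,0.86,-0.20], [-0.01,-0.22,-0.97]]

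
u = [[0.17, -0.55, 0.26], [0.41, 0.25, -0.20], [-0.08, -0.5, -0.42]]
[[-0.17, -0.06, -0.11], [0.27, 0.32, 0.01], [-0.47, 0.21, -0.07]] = u @ [[0.46, 0.50, -0.09], [0.60, -0.01, 0.17], [0.32, -0.59, -0.01]]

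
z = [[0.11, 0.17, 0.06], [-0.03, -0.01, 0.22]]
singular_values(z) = [0.24, 0.2]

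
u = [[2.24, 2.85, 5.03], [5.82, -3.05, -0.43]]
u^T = [[2.24, 5.82], [2.85, -3.05], [5.03, -0.43]]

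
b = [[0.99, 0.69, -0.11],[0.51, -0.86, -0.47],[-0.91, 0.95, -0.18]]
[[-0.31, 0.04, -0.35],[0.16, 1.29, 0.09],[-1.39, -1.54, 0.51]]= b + [[-1.30, -0.65, -0.24], [-0.35, 2.15, 0.56], [-0.48, -2.49, 0.69]]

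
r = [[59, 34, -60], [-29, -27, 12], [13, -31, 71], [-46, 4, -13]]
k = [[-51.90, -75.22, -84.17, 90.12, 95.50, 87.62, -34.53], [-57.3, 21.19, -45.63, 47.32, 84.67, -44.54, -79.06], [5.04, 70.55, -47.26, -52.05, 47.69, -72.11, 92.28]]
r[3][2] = -13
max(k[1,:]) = 84.67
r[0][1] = 34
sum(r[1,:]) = -44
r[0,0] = 59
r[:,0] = [59, -29, 13, -46]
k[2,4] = 47.69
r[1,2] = 12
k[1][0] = -57.3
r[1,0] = -29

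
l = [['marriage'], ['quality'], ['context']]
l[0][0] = 'marriage'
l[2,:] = ['context']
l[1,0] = 'quality'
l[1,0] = 'quality'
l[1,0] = 'quality'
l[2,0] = 'context'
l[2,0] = 'context'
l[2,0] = 'context'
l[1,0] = 'quality'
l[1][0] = 'quality'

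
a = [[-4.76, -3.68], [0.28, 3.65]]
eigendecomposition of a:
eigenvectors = [[-1.00, 0.41], [0.03, -0.91]]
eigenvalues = [-4.64, 3.53]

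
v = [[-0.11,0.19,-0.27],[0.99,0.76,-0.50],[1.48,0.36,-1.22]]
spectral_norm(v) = 2.32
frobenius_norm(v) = 2.40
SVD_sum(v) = [[0.10, 0.04, -0.07], [0.98, 0.40, -0.72], [1.48, 0.61, -1.09]] + [[-0.0,  0.04,  0.02], [-0.01,  0.37,  0.2], [0.0,  -0.25,  -0.13]] + [[-0.21, 0.11, -0.22], [0.02, -0.01, 0.02], [-0.00, 0.00, -0.00]]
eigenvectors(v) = [[0.32+0.19j, 0.32-0.19j, -0.13+0.00j], [0.12-0.11j, (0.12+0.11j), -0.95+0.00j], [(0.91+0j), (0.91-0j), -0.27+0.00j]]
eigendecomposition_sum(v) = [[(-0.08+0.67j), (0.04-0.02j), (-0.12-0.25j)],[0.27+0.12j, (-0-0.02j), -0.12+0.02j],[0.68+1.54j, (0.07-0.09j), (-0.57-0.39j)]] + [[-0.08-0.67j, (0.04+0.02j), -0.12+0.25j], [(0.27-0.12j), -0.00+0.02j, (-0.12-0.02j)], [0.68-1.54j, 0.07+0.09j, -0.57+0.39j]] + [[0.06-0.00j,(0.1+0j),-0.03+0.00j], [0.44-0.00j,0.76+0.00j,-0.25+0.00j], [(0.12-0j),(0.22+0j),-0.07+0.00j]]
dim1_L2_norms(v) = [0.35, 1.34, 1.95]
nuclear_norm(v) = 3.15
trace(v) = -0.57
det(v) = 0.38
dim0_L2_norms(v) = [1.78, 0.86, 1.35]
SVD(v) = [[0.06, 0.08, -1.0], [0.55, 0.83, 0.1], [0.83, -0.55, -0.0]] @ diag([2.318837939009896, 0.5061165854850216, 0.3225470733169285]) @ [[0.76, 0.31, -0.56], [-0.02, 0.88, 0.47], [0.64, -0.35, 0.68]]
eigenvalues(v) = [(-0.66+0.26j), (-0.66-0.26j), (0.75+0j)]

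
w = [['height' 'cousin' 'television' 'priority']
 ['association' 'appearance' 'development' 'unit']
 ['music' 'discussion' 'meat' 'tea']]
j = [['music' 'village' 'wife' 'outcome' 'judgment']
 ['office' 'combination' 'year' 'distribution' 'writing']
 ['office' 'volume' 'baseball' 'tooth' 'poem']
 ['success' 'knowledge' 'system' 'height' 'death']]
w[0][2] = 'television'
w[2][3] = 'tea'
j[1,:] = ['office', 'combination', 'year', 'distribution', 'writing']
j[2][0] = 'office'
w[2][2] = 'meat'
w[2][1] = 'discussion'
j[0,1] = 'village'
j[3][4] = 'death'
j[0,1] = 'village'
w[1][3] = 'unit'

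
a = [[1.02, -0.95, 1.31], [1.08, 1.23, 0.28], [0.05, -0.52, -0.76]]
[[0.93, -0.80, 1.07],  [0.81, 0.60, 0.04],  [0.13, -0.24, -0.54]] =a@ [[0.88, -0.1, -0.05], [-0.10, 0.6, -0.1], [-0.05, -0.1, 0.78]]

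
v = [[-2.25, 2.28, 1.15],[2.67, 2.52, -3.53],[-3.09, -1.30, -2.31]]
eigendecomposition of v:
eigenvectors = [[(-0.26+0j),0.11-0.62j,0.11+0.62j], [(-0.92+0j),0.21+0.37j,(0.21-0.37j)], [0.30+0.00j,0.65+0.00j,0.65-0.00j]]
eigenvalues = [(4.43+0j), (-3.23+2.18j), (-3.23-2.18j)]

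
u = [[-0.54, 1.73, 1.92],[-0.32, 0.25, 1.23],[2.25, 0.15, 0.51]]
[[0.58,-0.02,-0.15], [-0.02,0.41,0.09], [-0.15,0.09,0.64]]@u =[[-0.64, 0.98, 1.01], [0.08, 0.08, 0.51], [1.49, -0.14, 0.15]]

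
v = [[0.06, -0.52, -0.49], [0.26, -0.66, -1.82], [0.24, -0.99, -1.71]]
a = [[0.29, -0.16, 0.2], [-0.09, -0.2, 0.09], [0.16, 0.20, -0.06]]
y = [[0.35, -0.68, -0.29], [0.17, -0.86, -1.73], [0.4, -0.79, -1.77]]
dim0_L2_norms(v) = [0.36, 1.3, 2.54]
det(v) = 0.00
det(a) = -0.00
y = a + v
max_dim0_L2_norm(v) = 2.54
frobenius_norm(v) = 2.88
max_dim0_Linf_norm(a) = 0.29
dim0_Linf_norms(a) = [0.29, 0.2, 0.2]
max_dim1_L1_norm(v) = 2.94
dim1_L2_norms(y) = [0.82, 1.94, 1.98]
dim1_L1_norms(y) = [1.32, 2.76, 2.96]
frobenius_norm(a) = 0.52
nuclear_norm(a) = 0.74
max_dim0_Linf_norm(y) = 1.77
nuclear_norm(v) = 3.22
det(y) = 0.26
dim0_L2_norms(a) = [0.34, 0.32, 0.23]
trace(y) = -2.28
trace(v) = -2.31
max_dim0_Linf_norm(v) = 1.82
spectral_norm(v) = 2.86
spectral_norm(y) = 2.83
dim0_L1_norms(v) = [0.56, 2.17, 4.02]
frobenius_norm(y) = 2.89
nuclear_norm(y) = 3.55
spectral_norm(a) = 0.40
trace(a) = 0.03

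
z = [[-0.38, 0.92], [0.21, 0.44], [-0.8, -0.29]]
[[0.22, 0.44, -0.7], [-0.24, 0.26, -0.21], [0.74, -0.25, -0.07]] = z @ [[-0.88, 0.12, 0.32], [-0.12, 0.53, -0.63]]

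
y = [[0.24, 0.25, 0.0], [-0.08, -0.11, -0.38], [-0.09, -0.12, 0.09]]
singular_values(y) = [0.44, 0.34, 0.02]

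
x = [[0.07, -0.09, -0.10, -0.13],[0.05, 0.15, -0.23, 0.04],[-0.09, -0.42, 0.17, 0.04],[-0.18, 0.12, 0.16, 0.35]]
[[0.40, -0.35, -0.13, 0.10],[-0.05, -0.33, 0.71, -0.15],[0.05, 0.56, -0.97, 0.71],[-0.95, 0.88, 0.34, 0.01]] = x@[[0.57, -0.74, -0.49, -1.87], [-0.6, -0.52, 1.75, -1.63], [-0.40, 1.23, -1.89, -0.83], [-2.04, 1.74, 0.98, -0.0]]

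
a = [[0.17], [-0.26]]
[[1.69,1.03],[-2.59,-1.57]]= a@[[9.95, 6.04]]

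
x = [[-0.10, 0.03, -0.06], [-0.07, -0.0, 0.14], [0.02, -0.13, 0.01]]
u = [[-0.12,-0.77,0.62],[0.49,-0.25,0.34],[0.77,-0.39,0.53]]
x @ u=[[-0.02, 0.09, -0.08], [0.12, -0.0, 0.03], [-0.06, 0.01, -0.03]]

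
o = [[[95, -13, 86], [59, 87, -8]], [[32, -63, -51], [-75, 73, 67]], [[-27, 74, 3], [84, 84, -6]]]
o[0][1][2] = -8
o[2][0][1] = 74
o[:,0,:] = [[95, -13, 86], [32, -63, -51], [-27, 74, 3]]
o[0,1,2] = -8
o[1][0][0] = 32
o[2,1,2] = -6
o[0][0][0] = 95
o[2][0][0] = -27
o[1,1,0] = -75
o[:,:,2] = [[86, -8], [-51, 67], [3, -6]]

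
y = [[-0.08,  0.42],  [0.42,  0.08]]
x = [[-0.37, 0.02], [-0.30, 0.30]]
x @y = [[0.04, -0.15], [0.15, -0.10]]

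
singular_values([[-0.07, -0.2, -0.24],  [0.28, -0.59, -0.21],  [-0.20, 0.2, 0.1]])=[0.78, 0.24, 0.07]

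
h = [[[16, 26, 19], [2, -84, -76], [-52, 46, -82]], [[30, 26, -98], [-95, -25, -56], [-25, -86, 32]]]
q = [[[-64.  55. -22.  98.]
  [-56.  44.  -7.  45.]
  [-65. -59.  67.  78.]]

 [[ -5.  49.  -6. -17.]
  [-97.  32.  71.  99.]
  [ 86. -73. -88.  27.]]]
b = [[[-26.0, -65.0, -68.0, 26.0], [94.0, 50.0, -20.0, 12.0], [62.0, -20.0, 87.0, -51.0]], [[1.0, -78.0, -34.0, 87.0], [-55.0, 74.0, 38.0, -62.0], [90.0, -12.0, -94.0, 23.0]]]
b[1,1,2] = 38.0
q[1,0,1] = 49.0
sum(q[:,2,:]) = -27.0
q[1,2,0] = 86.0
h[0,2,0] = -52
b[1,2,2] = -94.0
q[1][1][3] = 99.0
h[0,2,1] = 46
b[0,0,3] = 26.0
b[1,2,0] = 90.0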